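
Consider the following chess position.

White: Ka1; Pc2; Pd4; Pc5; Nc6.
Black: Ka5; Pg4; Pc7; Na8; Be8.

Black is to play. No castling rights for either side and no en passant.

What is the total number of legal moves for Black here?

Black to move; king on a5.
In check: yes, from the white knight on c6.
Legal moves: Ka6, Kb5, Ka4, Bxc6.
Count: 4.

4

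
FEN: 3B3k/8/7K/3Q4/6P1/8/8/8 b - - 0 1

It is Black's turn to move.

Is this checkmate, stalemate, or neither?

Black to move; black king on h8.
In check: no.
King squares — g7: attacked by Kh6; h7: attacked by Kh6; g8: attacked by Qd5.
Legal moves for Black: none.
Not in check and no legal moves → stalemate.

stalemate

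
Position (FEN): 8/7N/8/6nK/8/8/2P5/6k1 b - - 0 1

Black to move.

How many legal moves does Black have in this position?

11

Black to move; king on g1.
In check: no.
Legal moves: Nxh7, Nf7, Ne6, Ne4, Nh3, Nf3, Kh2, Kg2, Kf2, Kh1, Kf1.
Count: 11.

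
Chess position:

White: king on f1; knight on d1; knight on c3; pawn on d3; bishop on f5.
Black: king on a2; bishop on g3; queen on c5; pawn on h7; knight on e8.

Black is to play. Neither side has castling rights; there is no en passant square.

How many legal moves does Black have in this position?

4

Black to move; king on a2.
In check: yes, from the white knight on c3.
Legal moves: Kb3, Ka3, Ka1, Qxc3.
Count: 4.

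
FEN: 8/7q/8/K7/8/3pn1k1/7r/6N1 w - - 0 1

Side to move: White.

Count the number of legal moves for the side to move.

8

White to move; king on a5.
In check: no.
Legal moves: Kb6, Ka6, Kb5, Kb4, Ka4, Nh3, Nf3, Ne2+.
Count: 8.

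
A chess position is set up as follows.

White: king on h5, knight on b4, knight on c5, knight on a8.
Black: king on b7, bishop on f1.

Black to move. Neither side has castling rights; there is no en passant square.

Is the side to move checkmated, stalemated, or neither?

neither

Black to move; black king on b7.
In check: yes, from the white knight on c5.
Legal moves for Black: Kc8, Kb8, Kxa8, Ka7.
Black is in check but has 4 legal moves → neither.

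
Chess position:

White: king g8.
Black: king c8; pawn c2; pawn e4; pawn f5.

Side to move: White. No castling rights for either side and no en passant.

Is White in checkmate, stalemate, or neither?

White to move; white king on g8.
In check: no.
Legal moves for White: Kh8, Kf8, Kh7, Kg7, Kf7.
White has 5 legal moves and is not in check → neither.

neither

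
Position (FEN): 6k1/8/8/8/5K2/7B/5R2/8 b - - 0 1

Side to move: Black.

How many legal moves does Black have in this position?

5

Black to move; king on g8.
In check: no.
Legal moves: Kh8, Kf8, Kh7, Kg7, Kf7.
Count: 5.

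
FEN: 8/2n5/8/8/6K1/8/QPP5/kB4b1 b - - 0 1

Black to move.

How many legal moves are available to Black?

0

Black to move; king on a1.
In check: yes, from the white queen on a2.
Legal moves: none.
Count: 0.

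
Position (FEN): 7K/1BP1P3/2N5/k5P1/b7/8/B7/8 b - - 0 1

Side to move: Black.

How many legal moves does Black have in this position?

Black to move; king on a5.
In check: yes, from the white knight on c6.
Legal moves: Kb6, Kb5, Bxc6.
Count: 3.

3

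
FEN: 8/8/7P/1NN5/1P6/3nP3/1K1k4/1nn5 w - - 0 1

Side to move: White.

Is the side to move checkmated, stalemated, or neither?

neither

White to move; white king on b2.
In check: yes, from the black knight on d3.
Legal moves for White: Kxb1, Ka1, Nxd3.
White is in check but has 3 legal moves → neither.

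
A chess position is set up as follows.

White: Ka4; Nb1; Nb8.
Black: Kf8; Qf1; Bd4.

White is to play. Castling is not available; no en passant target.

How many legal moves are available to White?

White to move; king on a4.
In check: no.
Legal moves: Nd7+, Nc6, Na6, Ka5, Kb4, Kb3, Ka3, Nc3, Na3, Nd2.
Count: 10.

10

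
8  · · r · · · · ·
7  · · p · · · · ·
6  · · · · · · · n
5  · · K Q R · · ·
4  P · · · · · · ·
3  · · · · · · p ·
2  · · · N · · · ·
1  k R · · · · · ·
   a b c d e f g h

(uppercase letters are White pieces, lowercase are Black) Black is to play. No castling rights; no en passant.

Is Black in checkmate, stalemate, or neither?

Black to move; black king on a1.
In check: yes, from the white rook on b1.
King squares — b1: attacked by Nd2; a2: attacked by Qd5; b2: attacked by Rb1.
Legal moves for Black: none.
In check with no legal moves → checkmate.

checkmate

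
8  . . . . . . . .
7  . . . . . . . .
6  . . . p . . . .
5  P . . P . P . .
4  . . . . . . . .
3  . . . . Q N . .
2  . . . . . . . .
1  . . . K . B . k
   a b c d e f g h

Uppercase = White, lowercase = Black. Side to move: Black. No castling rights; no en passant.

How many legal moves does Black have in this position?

Black to move; king on h1.
In check: no.
Legal moves: none.
Count: 0.

0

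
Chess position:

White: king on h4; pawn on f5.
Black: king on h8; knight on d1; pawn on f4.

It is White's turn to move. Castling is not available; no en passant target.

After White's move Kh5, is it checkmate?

After Kh5: black king on h8; in check: no.
Black is not in check, so this cannot be checkmate.

no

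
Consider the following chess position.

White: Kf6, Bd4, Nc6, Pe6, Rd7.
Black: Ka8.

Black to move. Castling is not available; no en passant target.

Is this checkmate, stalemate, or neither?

stalemate

Black to move; black king on a8.
In check: no.
King squares — a7: attacked by Bd4; b7: attacked by Rd7; b8: attacked by Nc6.
Legal moves for Black: none.
Not in check and no legal moves → stalemate.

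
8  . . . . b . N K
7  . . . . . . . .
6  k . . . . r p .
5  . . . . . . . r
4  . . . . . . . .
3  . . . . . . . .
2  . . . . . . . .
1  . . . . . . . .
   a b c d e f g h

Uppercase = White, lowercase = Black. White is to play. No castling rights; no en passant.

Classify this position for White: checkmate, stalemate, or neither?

neither

White to move; white king on h8.
In check: yes, from the black rook on h5.
Legal moves for White: Kg7, Nh6.
White is in check but has 2 legal moves → neither.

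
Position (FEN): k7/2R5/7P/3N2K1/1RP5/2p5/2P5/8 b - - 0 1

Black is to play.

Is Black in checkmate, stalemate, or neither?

Black to move; black king on a8.
In check: no.
King squares — a7: attacked by Rc7; b7: attacked by Rb4; b8: attacked by Rb4.
Legal moves for Black: none.
Not in check and no legal moves → stalemate.

stalemate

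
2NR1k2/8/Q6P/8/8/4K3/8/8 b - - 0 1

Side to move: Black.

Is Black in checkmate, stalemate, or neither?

neither

Black to move; black king on f8.
In check: yes, from the white rook on d8.
King squares — e7: attacked by Nc8; f7: available; g7: attacked by Ph6; e8: attacked by Rd8; g8: attacked by Rd8.
Legal moves for Black: Kf7.
Black is in check but has 1 legal move → neither.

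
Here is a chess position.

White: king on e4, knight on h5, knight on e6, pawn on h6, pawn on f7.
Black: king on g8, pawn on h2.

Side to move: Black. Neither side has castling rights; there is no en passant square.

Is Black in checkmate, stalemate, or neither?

Black to move; black king on g8.
In check: yes, from the white pawn on f7.
Legal moves for Black: Kh8, Kh7, Kxf7.
Black is in check but has 3 legal moves → neither.

neither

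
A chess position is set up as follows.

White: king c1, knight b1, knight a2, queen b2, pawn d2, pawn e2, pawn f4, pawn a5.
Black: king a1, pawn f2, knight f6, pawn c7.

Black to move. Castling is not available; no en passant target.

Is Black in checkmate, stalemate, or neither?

Black to move; black king on a1.
In check: yes, from the white queen on b2.
King squares — b1: attacked by Kc1; a2: attacked by Qb2; b2: attacked by Kc1.
Legal moves for Black: none.
In check with no legal moves → checkmate.

checkmate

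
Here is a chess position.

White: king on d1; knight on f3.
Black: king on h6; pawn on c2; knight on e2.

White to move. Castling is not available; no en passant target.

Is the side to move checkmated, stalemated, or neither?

neither

White to move; white king on d1.
In check: yes, from the black pawn on c2.
King squares — c1: attacked by Ne2; e1: available; c2: available; d2: available; e2: available.
Legal moves for White: Kxe2, Kd2, Kxc2, Ke1.
White is in check but has 4 legal moves → neither.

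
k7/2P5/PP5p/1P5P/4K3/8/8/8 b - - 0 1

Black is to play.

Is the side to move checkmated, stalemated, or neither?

stalemate

Black to move; black king on a8.
In check: no.
King squares — a7: attacked by Pb6; b7: attacked by Pa6; b8: attacked by Pc7.
Legal moves for Black: none.
Not in check and no legal moves → stalemate.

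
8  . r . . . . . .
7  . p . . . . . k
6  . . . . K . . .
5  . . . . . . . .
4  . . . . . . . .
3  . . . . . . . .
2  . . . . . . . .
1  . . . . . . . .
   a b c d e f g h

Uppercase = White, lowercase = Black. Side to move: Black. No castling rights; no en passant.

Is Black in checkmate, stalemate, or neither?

Black to move; black king on h7.
In check: no.
Legal moves for Black: Rh8, Rg8, Rf8, Re8+, Rd8, Rc8, Ra8, Kh8, Kg8, Kg7, Kh6, Kg6, b6, b5.
Black has 14 legal moves and is not in check → neither.

neither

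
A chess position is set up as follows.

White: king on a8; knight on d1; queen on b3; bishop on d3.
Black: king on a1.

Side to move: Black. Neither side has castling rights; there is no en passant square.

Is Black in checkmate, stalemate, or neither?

Black to move; black king on a1.
In check: no.
King squares — b1: attacked by Qb3; a2: attacked by Qb3; b2: attacked by Nd1.
Legal moves for Black: none.
Not in check and no legal moves → stalemate.

stalemate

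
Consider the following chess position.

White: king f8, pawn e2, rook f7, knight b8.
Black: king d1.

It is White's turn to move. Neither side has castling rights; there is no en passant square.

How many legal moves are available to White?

White to move; king on f8.
In check: no.
Legal moves: Kg8, Ke8, Kg7, Ke7, Nd7, Nc6, Na6, Rh7, Rg7, Re7, Rd7+, Rc7, Rb7, Ra7, Rf6, Rf5, Rf4, Rf3, Rf2, Rf1+, e3, e4.
Count: 22.

22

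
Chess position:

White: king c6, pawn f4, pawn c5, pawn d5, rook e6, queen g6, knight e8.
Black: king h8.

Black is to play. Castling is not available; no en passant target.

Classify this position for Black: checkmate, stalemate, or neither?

stalemate

Black to move; black king on h8.
In check: no.
King squares — g7: attacked by Qg6; h7: attacked by Qg6; g8: attacked by Qg6.
Legal moves for Black: none.
Not in check and no legal moves → stalemate.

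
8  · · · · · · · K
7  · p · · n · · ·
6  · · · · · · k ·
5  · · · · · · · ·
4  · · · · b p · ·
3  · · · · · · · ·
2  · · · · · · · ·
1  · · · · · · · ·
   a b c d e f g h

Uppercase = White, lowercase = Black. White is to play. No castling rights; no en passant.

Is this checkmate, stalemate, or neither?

White to move; white king on h8.
In check: no.
King squares — g7: attacked by Kg6; h7: attacked by Kg6; g8: attacked by Ne7.
Legal moves for White: none.
Not in check and no legal moves → stalemate.

stalemate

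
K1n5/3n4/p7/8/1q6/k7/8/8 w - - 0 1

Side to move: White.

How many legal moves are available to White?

0

White to move; king on a8.
In check: no.
Legal moves: none.
Count: 0.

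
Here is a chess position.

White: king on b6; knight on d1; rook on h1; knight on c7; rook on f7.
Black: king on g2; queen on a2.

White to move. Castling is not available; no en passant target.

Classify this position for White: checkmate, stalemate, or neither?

neither

White to move; white king on b6.
In check: no.
Legal moves for White include: Rf8, Rfh7, Rg7+, Re7, Rd7, Rf6, Rf5, Rf4, Rf3, Rf2+, Rff1, Ne8, Na8, Ne6, Na6, Nd5, Nb5, Kb7, ... (list truncated; more exist).
White has legal moves and is not in check → neither.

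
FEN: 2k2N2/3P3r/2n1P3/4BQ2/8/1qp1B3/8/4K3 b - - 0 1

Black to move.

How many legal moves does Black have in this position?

Black to move; king on c8.
In check: yes, from the white pawn on d7.
Legal moves: Kd8, Kb7, Rxd7.
Count: 3.

3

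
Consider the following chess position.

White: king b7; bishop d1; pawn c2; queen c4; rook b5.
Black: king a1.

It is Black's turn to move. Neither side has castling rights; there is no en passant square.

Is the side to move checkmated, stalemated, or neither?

Black to move; black king on a1.
In check: no.
King squares — b1: attacked by Rb5; a2: attacked by Qc4; b2: attacked by Rb5.
Legal moves for Black: none.
Not in check and no legal moves → stalemate.

stalemate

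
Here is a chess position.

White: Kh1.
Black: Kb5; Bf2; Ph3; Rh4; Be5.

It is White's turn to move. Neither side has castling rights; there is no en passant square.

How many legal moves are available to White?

White to move; king on h1.
In check: no.
Legal moves: none.
Count: 0.

0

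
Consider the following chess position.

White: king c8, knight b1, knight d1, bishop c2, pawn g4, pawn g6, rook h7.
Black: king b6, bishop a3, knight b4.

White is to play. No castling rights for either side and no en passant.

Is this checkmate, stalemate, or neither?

White to move; white king on c8.
In check: no.
Legal moves for White include: Kd8, Kb8, Kd7, Rh8, Rg7, Rf7, Re7, Rd7, Rc7, Rb7+, Ra7, Rh6, Rh5, Rh4, Rh3, Rh2, Rh1, Bf5, ... (list truncated; more exist).
White has legal moves and is not in check → neither.

neither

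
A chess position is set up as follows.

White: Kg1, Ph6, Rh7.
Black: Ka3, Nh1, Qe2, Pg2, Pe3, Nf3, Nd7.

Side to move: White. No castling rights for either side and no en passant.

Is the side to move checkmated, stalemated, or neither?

checkmate

White to move; white king on g1.
In check: yes, from the black knight on f3.
King squares — f1: attacked by Qe2; h1: attacked by Pg2; f2: attacked by Nh1; g2: attacked by Qe2; h2: attacked by Nf3.
Legal moves for White: none.
In check with no legal moves → checkmate.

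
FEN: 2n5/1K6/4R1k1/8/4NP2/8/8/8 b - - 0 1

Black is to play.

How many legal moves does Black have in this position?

5

Black to move; king on g6.
In check: yes, from the white rook on e6.
Legal moves: Kh7, Kg7, Kf7, Kh5, Kf5.
Count: 5.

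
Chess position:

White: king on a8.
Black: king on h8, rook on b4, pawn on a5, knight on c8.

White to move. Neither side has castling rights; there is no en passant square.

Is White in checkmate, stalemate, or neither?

White to move; white king on a8.
In check: no.
King squares — a7: attacked by Nc8; b7: attacked by Rb4; b8: attacked by Rb4.
Legal moves for White: none.
Not in check and no legal moves → stalemate.

stalemate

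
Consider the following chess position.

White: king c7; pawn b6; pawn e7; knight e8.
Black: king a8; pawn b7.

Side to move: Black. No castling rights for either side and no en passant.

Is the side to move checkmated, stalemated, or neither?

Black to move; black king on a8.
In check: no.
King squares — a7: attacked by Pb6; b7: own pawn; b8: attacked by Kc7.
Legal moves for Black: none.
Not in check and no legal moves → stalemate.

stalemate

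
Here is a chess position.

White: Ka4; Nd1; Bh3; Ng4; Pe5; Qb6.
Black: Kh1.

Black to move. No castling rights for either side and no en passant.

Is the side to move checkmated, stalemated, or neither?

stalemate

Black to move; black king on h1.
In check: no.
King squares — g1: attacked by Qb6; g2: attacked by Bh3; h2: attacked by Ng4.
Legal moves for Black: none.
Not in check and no legal moves → stalemate.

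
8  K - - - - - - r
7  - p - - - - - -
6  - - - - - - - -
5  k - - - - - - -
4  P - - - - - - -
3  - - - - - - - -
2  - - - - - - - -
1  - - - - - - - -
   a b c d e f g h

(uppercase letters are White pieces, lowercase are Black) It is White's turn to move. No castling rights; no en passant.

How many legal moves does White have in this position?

White to move; king on a8.
In check: yes, from the black rook on h8.
Legal moves: Kxb7, Ka7.
Count: 2.

2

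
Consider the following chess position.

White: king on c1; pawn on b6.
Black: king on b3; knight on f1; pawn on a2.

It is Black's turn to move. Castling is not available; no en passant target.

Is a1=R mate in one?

yes

After a1=R: white king on c1; in check: yes, from the black rook on a1.
King squares — b1: attacked by Ra1; d1: attacked by Ra1; b2: attacked by Kb3; c2: attacked by Kb3; d2: attacked by Nf1.
White has no legal moves → checkmate.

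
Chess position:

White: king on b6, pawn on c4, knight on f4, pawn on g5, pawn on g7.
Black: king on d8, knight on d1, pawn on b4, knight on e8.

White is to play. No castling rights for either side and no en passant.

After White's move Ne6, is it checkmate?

After Ne6: black king on d8; in check: yes, from the white knight on e6.
Black has 3 legal replies: Kc8, Ke7, Kd7.
In check but a legal move exists → not checkmate.

no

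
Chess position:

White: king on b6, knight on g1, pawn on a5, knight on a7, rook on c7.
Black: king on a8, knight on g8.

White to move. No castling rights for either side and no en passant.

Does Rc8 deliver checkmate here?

yes

After Rc8: black king on a8; in check: yes, from the white rook on c8.
King squares — a7: attacked by Kb6; b7: attacked by Kb6; b8: attacked by Rc8.
Black has no legal moves → checkmate.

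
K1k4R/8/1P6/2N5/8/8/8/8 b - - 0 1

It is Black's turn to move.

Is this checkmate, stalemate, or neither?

checkmate

Black to move; black king on c8.
In check: yes, from the white rook on h8.
King squares — b7: attacked by Nc5; c7: attacked by Pb6; d7: attacked by Nc5; b8: attacked by Ka8; d8: attacked by Rh8.
Legal moves for Black: none.
In check with no legal moves → checkmate.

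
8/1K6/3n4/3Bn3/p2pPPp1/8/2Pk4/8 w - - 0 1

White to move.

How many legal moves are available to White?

6

White to move; king on b7.
In check: yes, from the black knight on d6.
Legal moves: Kb8, Ka8, Kc7, Ka7, Kb6, Ka6.
Count: 6.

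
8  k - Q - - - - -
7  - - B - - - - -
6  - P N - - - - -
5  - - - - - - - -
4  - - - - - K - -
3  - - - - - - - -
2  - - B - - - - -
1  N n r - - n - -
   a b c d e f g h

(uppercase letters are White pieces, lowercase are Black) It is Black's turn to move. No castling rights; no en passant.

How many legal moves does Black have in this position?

0

Black to move; king on a8.
In check: yes, from the white queen on c8.
Legal moves: none.
Count: 0.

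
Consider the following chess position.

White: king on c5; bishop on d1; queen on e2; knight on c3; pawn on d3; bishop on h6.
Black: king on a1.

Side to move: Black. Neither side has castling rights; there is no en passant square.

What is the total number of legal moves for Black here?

0

Black to move; king on a1.
In check: no.
Legal moves: none.
Count: 0.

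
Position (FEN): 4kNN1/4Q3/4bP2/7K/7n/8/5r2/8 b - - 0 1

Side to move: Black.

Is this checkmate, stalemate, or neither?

Black to move; black king on e8.
In check: yes, from the white queen on e7.
King squares — d7: attacked by Qe7; e7: attacked by Pf6; f7: attacked by Qe7; d8: attacked by Qe7; f8: attacked by Qe7.
Legal moves for Black: none.
In check with no legal moves → checkmate.

checkmate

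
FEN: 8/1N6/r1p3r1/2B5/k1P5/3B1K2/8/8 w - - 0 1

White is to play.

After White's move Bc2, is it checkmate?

yes

After Bc2: black king on a4; in check: yes, from the white bishop on c2.
King squares — a3: attacked by Bc5; b3: attacked by Bc2; b4: attacked by Bc5; a5: attacked by Nb7; b5: attacked by Pc4.
Black has no legal moves → checkmate.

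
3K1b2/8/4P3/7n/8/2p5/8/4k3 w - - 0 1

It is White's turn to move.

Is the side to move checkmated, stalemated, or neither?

White to move; white king on d8.
In check: no.
Legal moves for White: Ke8, Kc8, Kd7, Kc7, e7.
White has 5 legal moves and is not in check → neither.

neither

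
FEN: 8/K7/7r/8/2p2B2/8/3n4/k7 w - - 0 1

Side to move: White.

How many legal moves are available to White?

White to move; king on a7.
In check: no.
Legal moves: Kb8, Ka8, Kb7, Bb8, Bc7, Bxh6, Bd6, Bg5, Be5+, Bg3, Be3, Bh2, Bxd2.
Count: 13.

13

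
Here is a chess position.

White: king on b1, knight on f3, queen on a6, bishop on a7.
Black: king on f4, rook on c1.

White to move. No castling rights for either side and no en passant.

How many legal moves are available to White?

3

White to move; king on b1.
In check: yes, from the black rook on c1.
Legal moves: Kb2, Ka2, Kxc1.
Count: 3.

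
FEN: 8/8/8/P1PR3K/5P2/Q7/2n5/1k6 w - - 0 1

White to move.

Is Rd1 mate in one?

After Rd1: black king on b1; in check: yes, from the white rook on d1.
King squares — a1: attacked by Rd1; c1: attacked by Rd1; a2: attacked by Qa3; b2: attacked by Qa3; c2: own knight.
Black has no legal moves → checkmate.

yes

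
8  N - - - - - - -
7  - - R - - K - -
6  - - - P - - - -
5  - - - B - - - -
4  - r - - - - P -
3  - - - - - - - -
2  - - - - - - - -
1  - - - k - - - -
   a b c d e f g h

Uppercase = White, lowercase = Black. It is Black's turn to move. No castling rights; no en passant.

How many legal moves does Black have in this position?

Black to move; king on d1.
In check: no.
Legal moves: Rb8, Rb7, Rb6, Rb5, Rxg4, Rf4+, Re4, Rd4, Rc4, Ra4, Rb3, Rb2, Rb1, Ke2, Kd2, Ke1.
Count: 16.

16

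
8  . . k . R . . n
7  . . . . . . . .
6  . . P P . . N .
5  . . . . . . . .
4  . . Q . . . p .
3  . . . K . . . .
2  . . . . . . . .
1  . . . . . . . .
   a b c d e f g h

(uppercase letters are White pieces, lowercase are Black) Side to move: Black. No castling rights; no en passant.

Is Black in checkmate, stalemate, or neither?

checkmate

Black to move; black king on c8.
In check: yes, from the white rook on e8.
King squares — b7: attacked by Pc6; c7: attacked by Pd6; d7: attacked by Pc6; b8: attacked by Re8; d8: attacked by Re8.
Legal moves for Black: none.
In check with no legal moves → checkmate.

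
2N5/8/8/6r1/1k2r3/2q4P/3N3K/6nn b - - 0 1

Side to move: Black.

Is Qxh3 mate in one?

yes

After Qxh3: white king on h2; in check: yes, from the black queen on h3.
King squares — g1: attacked by Rg5; h1: attacked by Qh3; g2: attacked by Qh3; g3: attacked by Nh1; h3: attacked by Ng1.
White has no legal moves → checkmate.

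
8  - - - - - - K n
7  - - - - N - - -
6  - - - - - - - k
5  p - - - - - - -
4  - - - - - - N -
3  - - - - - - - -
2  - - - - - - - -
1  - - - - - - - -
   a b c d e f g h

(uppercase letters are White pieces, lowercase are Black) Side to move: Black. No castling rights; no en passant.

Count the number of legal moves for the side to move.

2

Black to move; king on h6.
In check: yes, from the white knight on g4.
Legal moves: Kh5, Kg5.
Count: 2.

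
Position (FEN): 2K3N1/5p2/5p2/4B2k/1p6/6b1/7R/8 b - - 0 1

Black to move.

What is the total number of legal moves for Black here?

5

Black to move; king on h5.
In check: yes, from the white rook on h2.
Legal moves: Kg6, Kg5, Kg4, Bh4, Bxh2.
Count: 5.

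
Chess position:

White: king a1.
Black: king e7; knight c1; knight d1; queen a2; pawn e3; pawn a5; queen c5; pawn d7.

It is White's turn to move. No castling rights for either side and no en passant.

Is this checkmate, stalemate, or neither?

White to move; white king on a1.
In check: yes, from the black queen on a2.
King squares — b1: attacked by Qa2; a2: attacked by Nc1; b2: attacked by Nd1.
Legal moves for White: none.
In check with no legal moves → checkmate.

checkmate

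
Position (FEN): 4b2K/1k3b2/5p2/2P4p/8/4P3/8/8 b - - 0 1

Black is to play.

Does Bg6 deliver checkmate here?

After Bg6: white king on h8; in check: no.
White is not in check, so this cannot be checkmate.

no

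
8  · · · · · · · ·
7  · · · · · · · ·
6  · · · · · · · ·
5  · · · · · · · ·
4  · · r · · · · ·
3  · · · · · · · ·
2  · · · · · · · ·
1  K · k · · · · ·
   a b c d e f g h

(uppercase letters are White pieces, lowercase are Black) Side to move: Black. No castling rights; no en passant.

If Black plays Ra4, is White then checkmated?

yes

After Ra4: white king on a1; in check: yes, from the black rook on a4.
King squares — b1: attacked by Kc1; a2: attacked by Ra4; b2: attacked by Kc1.
White has no legal moves → checkmate.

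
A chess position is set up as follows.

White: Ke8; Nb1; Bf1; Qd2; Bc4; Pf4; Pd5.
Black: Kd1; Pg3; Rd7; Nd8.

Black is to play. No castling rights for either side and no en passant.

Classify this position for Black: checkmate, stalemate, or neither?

Black to move; black king on d1.
In check: yes, from the white queen on d2.
King squares — c1: attacked by Qd2; e1: attacked by Qd2; c2: attacked by Qd2; d2: attacked by Nb1; e2: attacked by Bf1.
Legal moves for Black: none.
In check with no legal moves → checkmate.

checkmate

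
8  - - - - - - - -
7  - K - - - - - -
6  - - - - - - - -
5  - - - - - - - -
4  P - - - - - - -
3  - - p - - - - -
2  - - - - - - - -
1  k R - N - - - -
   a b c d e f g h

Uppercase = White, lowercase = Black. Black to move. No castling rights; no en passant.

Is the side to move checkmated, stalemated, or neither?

Black to move; black king on a1.
In check: yes, from the white rook on b1.
Legal moves for Black: Ka2, Kxb1.
Black is in check but has 2 legal moves → neither.

neither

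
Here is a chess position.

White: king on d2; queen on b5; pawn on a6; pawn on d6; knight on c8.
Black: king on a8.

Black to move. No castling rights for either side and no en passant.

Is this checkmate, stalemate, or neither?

stalemate

Black to move; black king on a8.
In check: no.
King squares — a7: attacked by Nc8; b7: attacked by Qb5; b8: attacked by Qb5.
Legal moves for Black: none.
Not in check and no legal moves → stalemate.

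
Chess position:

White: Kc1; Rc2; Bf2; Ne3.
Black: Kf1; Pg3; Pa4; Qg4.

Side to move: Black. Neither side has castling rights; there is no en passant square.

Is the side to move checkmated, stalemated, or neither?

Black to move; black king on f1.
In check: yes, from the white knight on e3.
King squares — e1: attacked by Bf2; g1: attacked by Bf2; e2: attacked by Rc2; f2: attacked by Rc2; g2: attacked by Ne3.
Legal moves for Black: none.
In check with no legal moves → checkmate.

checkmate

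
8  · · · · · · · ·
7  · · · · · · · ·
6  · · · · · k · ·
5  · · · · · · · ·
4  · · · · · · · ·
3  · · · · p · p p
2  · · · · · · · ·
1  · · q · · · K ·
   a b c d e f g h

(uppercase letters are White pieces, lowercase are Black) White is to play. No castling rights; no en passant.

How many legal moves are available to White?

White to move; king on g1.
In check: yes, from the black queen on c1.
Legal moves: none.
Count: 0.

0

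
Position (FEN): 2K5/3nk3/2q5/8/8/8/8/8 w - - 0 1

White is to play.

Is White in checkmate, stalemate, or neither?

checkmate

White to move; white king on c8.
In check: yes, from the black queen on c6.
King squares — b7: attacked by Qc6; c7: attacked by Qc6; d7: attacked by Qc6; b8: attacked by Nd7; d8: attacked by Ke7.
Legal moves for White: none.
In check with no legal moves → checkmate.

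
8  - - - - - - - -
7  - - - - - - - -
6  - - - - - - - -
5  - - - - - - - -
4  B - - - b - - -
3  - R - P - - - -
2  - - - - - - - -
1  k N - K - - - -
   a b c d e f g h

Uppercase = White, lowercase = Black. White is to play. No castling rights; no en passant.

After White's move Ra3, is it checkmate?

After Ra3: black king on a1; in check: yes, from the white rook on a3.
Black has 2 legal replies: Kb2, Kxb1.
In check but a legal move exists → not checkmate.

no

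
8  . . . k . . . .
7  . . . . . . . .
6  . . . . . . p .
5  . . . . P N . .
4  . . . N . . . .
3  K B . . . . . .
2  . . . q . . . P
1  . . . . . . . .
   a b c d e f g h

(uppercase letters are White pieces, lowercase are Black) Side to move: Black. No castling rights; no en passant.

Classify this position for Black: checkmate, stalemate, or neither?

Black to move; black king on d8.
In check: no.
Legal moves for Black include: Ke8, Kc8, Kd7, Kc7, Qh6, Qg5, Qa5+, Qf4, Qxd4, Qb4+, Qe3, Qd3, Qc3, Qxh2, Qg2, Qf2, Qe2, Qc2, ... (list truncated; more exist).
Black has legal moves and is not in check → neither.

neither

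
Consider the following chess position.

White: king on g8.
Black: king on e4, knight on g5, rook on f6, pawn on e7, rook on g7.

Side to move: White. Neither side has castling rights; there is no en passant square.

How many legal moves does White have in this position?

2

White to move; king on g8.
In check: yes, from the black rook on g7.
Legal moves: Kh8, Kxg7.
Count: 2.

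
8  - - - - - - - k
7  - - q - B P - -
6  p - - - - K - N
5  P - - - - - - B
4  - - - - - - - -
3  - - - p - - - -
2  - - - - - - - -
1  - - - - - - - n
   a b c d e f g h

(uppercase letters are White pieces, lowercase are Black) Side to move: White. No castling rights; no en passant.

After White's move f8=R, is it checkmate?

After f8=R: black king on h8; in check: yes, from the white rook on f8.
Black has 1 legal reply: Kh7.
In check but a legal move exists → not checkmate.

no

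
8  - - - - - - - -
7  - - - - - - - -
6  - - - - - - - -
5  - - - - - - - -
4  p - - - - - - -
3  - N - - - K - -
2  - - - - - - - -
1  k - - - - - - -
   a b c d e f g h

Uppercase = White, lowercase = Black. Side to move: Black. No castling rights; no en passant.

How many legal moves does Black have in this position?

Black to move; king on a1.
In check: yes, from the white knight on b3.
Legal moves: Kb2, Ka2, Kb1, axb3.
Count: 4.

4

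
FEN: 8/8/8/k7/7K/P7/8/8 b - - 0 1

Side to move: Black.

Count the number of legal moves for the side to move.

Black to move; king on a5.
In check: no.
Legal moves: Kb6, Ka6, Kb5, Ka4.
Count: 4.

4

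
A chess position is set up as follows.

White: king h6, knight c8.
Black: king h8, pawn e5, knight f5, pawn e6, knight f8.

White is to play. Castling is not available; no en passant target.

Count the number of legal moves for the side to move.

White to move; king on h6.
In check: yes, from the black knight on f5.
Legal moves: Kh5, Kg5.
Count: 2.

2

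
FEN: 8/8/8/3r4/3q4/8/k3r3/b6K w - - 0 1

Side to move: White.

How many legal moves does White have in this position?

0

White to move; king on h1.
In check: no.
Legal moves: none.
Count: 0.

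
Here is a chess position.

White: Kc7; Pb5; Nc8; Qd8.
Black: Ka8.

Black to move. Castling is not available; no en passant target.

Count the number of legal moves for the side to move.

Black to move; king on a8.
In check: no.
Legal moves: none.
Count: 0.

0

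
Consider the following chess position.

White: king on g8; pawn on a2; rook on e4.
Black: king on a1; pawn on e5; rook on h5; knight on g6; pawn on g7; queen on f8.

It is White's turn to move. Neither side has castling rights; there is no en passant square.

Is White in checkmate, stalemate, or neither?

White to move; white king on g8.
In check: yes, from the black queen on f8.
King squares — f7: attacked by Qf8; g7: attacked by Qf8; h7: attacked by Rh5; f8: attacked by Ng6; h8: attacked by Rh5.
Legal moves for White: none.
In check with no legal moves → checkmate.

checkmate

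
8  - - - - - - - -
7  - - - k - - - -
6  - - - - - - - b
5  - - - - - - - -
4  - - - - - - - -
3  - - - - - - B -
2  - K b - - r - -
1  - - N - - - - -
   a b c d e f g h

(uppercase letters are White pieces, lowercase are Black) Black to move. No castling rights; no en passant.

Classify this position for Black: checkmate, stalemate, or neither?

neither

Black to move; black king on d7.
In check: no.
Legal moves for Black include: Ke8, Kd8, Kc8, Ke7, Ke6, Kc6, Bf8, Bg7+, Bg5, Bf4, Be3, Bd2, Bxc1+, Rf8, Rf7, Rf6, Rf5, Rf4, ... (list truncated; more exist).
Black has legal moves and is not in check → neither.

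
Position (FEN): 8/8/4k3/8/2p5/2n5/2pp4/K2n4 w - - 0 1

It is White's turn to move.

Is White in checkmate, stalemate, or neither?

stalemate

White to move; white king on a1.
In check: no.
King squares — b1: attacked by Pc2; a2: attacked by Nc3; b2: attacked by Nd1.
Legal moves for White: none.
Not in check and no legal moves → stalemate.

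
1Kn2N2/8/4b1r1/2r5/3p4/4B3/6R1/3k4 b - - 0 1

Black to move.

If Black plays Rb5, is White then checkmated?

no

After Rb5: white king on b8; in check: yes, from the black rook on b5.
White has 2 legal replies: Ka8, Kc7.
In check but a legal move exists → not checkmate.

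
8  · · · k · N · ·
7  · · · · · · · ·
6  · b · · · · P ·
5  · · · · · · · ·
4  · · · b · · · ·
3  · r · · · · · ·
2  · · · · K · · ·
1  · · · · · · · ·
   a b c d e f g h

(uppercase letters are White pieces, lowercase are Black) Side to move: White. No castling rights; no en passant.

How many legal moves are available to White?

8

White to move; king on e2.
In check: no.
Legal moves: Nh7, Nd7, Ne6+, Kd2, Kf1, Ke1, Kd1, g7.
Count: 8.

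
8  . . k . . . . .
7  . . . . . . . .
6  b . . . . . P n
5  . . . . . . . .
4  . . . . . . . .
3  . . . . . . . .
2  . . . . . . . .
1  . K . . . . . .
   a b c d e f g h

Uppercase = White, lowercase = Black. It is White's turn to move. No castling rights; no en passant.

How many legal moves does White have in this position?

White to move; king on b1.
In check: no.
Legal moves: Kc2, Kb2, Ka2, Kc1, Ka1, g7.
Count: 6.

6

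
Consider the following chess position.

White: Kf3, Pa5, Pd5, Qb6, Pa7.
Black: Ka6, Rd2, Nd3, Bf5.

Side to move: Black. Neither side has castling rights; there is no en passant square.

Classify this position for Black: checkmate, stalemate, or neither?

Black to move; black king on a6.
In check: yes, from the white queen on b6.
King squares — a5: attacked by Qb6; b5: attacked by Qb6; b6: attacked by Pa5; a7: attacked by Qb6; b7: attacked by Qb6.
Legal moves for Black: none.
In check with no legal moves → checkmate.

checkmate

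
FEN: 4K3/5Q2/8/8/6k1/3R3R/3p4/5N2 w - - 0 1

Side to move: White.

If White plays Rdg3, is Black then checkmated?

yes

After Rdg3: black king on g4; in check: yes, from the white rook on g3.
King squares — f3: attacked by Rg3; g3: attacked by Nf1; h3: attacked by Rg3; f4: attacked by Qf7; h4: attacked by Rh3; f5: attacked by Qf7; g5: attacked by Rg3; h5: attacked by Rh3.
Black has no legal moves → checkmate.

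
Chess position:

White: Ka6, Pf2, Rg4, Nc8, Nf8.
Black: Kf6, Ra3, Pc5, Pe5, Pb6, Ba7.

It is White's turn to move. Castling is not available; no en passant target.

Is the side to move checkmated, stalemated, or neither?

White to move; white king on a6.
In check: yes, from the black rook on a3.
Legal moves for White: Kb7, Kb5, Ra4.
White is in check but has 3 legal moves → neither.

neither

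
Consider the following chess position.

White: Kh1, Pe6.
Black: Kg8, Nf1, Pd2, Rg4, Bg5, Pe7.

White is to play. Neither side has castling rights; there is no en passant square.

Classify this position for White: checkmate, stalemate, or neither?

White to move; white king on h1.
In check: no.
King squares — g1: attacked by Rg4; g2: attacked by Rg4; h2: attacked by Nf1.
Legal moves for White: none.
Not in check and no legal moves → stalemate.

stalemate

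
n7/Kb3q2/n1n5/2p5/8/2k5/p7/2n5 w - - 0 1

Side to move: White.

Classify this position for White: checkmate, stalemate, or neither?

checkmate

White to move; white king on a7.
In check: yes, from the black knight on c6.
King squares — a6: attacked by Bb7; b6: attacked by Na8; b7: attacked by Qf7; a8: attacked by Bb7; b8: attacked by Na6.
Legal moves for White: none.
In check with no legal moves → checkmate.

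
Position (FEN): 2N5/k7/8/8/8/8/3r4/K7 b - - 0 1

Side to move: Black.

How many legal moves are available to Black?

4

Black to move; king on a7.
In check: yes, from the white knight on c8.
Legal moves: Kb8, Ka8, Kb7, Ka6.
Count: 4.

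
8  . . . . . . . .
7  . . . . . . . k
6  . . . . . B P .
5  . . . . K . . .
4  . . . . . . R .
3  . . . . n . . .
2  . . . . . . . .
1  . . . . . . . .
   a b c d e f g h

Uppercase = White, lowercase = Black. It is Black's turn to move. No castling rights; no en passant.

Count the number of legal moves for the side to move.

2

Black to move; king on h7.
In check: yes, from the white pawn on g6.
Legal moves: Kg8, Kh6.
Count: 2.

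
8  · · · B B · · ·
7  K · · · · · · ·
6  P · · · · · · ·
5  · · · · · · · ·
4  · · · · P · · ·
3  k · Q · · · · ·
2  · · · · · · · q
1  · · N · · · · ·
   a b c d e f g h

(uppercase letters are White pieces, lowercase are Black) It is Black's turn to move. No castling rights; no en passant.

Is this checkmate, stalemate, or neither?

Black to move; black king on a3.
In check: yes, from the white queen on c3.
King squares — a2: attacked by Nc1; b2: attacked by Qc3; b3: attacked by Nc1; a4: attacked by Be8; b4: attacked by Qc3.
Legal moves for Black: none.
In check with no legal moves → checkmate.

checkmate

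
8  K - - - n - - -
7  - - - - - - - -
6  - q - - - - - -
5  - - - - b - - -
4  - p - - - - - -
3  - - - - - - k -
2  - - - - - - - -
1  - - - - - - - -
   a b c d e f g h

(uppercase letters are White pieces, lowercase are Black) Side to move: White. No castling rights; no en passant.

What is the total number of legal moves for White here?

White to move; king on a8.
In check: no.
Legal moves: none.
Count: 0.

0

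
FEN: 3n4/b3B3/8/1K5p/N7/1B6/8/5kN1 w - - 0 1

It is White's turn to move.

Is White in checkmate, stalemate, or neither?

White to move; white king on b5.
In check: no.
Legal moves for White include: Bf8, Bxd8, Bf6, Bd6, Bg5, Bc5, Bh4, Bb4, Ba3, Ka6, Ka5, Kc4, Kb4, Nb6, Nc5, Nc3, Nb2, Bg8, ... (list truncated; more exist).
White has legal moves and is not in check → neither.

neither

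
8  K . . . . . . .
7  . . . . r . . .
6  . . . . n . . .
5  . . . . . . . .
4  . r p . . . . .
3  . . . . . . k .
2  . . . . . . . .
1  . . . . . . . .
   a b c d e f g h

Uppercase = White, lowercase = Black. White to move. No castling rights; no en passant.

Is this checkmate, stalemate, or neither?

stalemate

White to move; white king on a8.
In check: no.
King squares — a7: attacked by Re7; b7: attacked by Rb4; b8: attacked by Rb4.
Legal moves for White: none.
Not in check and no legal moves → stalemate.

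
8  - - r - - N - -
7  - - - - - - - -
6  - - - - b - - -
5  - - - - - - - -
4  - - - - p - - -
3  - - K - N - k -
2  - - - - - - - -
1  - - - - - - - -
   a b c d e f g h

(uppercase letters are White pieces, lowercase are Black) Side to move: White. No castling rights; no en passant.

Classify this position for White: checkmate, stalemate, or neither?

neither

White to move; white king on c3.
In check: yes, from the black rook on c8.
Legal moves for White: Kd4, Kb4, Kd2, Kb2, Nc4.
White is in check but has 5 legal moves → neither.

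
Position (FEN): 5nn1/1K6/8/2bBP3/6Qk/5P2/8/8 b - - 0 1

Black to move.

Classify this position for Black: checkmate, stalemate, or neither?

Black to move; black king on h4.
In check: yes, from the white queen on g4.
King squares — g3: attacked by Qg4; h3: attacked by Qg4; g4: attacked by Pf3; g5: attacked by Qg4; h5: attacked by Qg4.
Legal moves for Black: none.
In check with no legal moves → checkmate.

checkmate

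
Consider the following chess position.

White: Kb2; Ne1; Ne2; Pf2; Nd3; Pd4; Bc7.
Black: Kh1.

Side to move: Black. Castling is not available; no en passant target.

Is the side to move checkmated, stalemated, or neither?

Black to move; black king on h1.
In check: no.
King squares — g1: attacked by Ne2; g2: attacked by Ne1; h2: attacked by Bc7.
Legal moves for Black: none.
Not in check and no legal moves → stalemate.

stalemate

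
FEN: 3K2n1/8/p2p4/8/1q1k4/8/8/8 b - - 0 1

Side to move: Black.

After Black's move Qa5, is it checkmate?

no

After Qa5: white king on d8; in check: yes, from the black queen on a5.
White has 3 legal replies: Ke8, Kc8, Kd7.
In check but a legal move exists → not checkmate.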